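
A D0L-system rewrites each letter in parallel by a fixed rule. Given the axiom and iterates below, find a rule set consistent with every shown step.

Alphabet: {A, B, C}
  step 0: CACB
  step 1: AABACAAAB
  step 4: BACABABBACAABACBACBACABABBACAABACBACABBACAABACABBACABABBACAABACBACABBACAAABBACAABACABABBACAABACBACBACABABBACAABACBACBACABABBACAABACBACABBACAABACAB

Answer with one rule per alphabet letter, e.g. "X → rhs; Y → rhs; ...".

  step 0 ⇒ step 1: CACB ⇒ AA·BAC·AA·AB
    A ↦ BAC
    B ↦ AB
    C ↦ AA

A->BAC, B->AB, C->AA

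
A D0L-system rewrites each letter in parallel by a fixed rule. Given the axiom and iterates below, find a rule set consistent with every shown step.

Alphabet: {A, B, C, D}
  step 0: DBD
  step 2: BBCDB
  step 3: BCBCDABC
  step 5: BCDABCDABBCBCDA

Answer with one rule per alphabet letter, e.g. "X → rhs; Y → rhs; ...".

  step 2 ⇒ step 3: BBCDB ⇒ BC·BC·D·A·BC
    B ↦ BC
    C ↦ D
    D ↦ A
    A ↦ B  (constrained at step 3)

A->B, B->BC, C->D, D->A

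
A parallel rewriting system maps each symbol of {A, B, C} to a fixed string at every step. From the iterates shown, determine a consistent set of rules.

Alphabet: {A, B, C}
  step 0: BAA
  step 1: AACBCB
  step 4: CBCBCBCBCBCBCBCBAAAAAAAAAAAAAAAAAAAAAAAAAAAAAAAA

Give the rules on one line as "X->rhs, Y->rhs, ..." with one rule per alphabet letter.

  step 0 ⇒ step 1: BAA ⇒ AA·CB·CB
    A ↦ CB
    B ↦ AA
    C ↦ AA  (constrained at step 1)

A->CB, B->AA, C->AA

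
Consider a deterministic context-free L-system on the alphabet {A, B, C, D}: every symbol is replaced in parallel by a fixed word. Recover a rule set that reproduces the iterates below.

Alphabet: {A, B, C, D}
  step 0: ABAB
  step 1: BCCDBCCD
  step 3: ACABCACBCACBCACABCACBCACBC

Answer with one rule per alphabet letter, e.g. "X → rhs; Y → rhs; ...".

  step 0 ⇒ step 1: ABAB ⇒ BC·CD·BC·CD
    A ↦ BC
    B ↦ CD
    C ↦ AC  (constrained at step 1)
    D ↦ A  (constrained at step 1)

A->BC, B->CD, C->AC, D->A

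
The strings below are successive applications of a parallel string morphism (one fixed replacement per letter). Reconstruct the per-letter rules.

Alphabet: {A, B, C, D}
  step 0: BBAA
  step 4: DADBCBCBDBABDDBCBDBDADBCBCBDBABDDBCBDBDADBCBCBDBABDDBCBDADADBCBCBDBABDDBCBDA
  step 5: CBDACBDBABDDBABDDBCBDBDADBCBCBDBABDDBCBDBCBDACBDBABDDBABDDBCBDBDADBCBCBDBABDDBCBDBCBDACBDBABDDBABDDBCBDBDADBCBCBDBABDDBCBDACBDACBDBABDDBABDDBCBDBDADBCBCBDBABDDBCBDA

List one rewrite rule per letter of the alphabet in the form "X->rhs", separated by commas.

  step 4 ⇒ step 5: DADBCBCBDBABDDBCBDBDADBCBCBDBABDDBCBDBDADBCBCBDBABDDBCBDADADBCBCBDBABDDBCBDA ⇒ CB·DA·CB·DB·ABD·DB·ABD·DB·CB·DB·DA·DB·CB·CB·DB·ABD·DB·CB·DB·CB·DA·CB·DB·ABD·DB·ABD·DB·CB·DB·DA·DB·CB·CB·DB·ABD·DB·CB·DB·CB·DA·CB·DB·ABD·DB·ABD·DB·CB·DB·DA·DB·CB·CB·DB·ABD·DB·CB·DA·CB·DA·CB·DB·ABD·DB·ABD·DB·CB·DB·DA·DB·CB·CB·DB·ABD·DB·CB·DA
    A ↦ DA
    B ↦ DB
    C ↦ ABD
    D ↦ CB

A->DA, B->DB, C->ABD, D->CB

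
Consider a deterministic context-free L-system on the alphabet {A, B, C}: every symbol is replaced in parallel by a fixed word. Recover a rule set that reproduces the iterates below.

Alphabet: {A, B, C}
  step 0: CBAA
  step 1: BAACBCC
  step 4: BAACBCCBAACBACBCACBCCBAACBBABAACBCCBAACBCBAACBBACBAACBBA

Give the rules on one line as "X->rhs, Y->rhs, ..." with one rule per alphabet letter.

  step 0 ⇒ step 1: CBAA ⇒ BA·ACB·C·C
    A ↦ C
    B ↦ ACB
    C ↦ BA

A->C, B->ACB, C->BA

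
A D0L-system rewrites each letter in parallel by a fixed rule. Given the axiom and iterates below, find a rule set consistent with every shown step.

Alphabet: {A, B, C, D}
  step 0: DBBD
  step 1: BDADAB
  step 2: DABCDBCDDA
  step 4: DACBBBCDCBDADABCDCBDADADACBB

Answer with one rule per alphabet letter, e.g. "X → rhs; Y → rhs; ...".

  step 1 ⇒ step 2: BDADAB ⇒ DA·B·CD·B·CD·DA
    A ↦ CD
    B ↦ DA
    D ↦ B
    C ↦ CB  (constrained at step 2)

A->CD, B->DA, C->CB, D->B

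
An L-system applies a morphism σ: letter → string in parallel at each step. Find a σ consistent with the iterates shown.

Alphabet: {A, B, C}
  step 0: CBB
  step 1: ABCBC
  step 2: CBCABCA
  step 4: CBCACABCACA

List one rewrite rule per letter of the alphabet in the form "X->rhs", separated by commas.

A->C, B->BC, C->A

  step 1 ⇒ step 2: ABCBC ⇒ C·BC·A·BC·A
    A ↦ C
    B ↦ BC
    C ↦ A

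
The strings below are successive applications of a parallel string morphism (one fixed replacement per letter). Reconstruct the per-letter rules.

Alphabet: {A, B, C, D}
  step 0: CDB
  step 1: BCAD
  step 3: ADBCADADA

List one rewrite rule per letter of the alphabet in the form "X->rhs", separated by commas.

  step 0 ⇒ step 1: CDB ⇒ BC·A·D
    B ↦ D
    C ↦ BC
    D ↦ A
    A ↦ DA  (constrained at step 1)

A->DA, B->D, C->BC, D->A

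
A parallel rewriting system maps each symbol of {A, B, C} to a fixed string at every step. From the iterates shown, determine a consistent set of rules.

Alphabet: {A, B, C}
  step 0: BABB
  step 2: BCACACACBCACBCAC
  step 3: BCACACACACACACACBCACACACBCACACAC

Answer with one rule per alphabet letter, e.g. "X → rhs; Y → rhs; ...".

A->AC, B->BC, C->AC

  step 2 ⇒ step 3: BCACACACBCACBCAC ⇒ BC·AC·AC·AC·AC·AC·AC·AC·BC·AC·AC·AC·BC·AC·AC·AC
    A ↦ AC
    B ↦ BC
    C ↦ AC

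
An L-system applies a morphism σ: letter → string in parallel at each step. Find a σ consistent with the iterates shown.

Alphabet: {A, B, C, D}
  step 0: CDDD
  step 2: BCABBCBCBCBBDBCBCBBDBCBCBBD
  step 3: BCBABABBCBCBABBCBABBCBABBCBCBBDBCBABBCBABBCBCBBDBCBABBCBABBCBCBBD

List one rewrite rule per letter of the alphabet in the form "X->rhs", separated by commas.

A->AB, B->BC, C->BAB, D->BBD

  step 2 ⇒ step 3: BCABBCBCBCBBDBCBCBBDBCBCBBD ⇒ BC·BAB·AB·BC·BC·BAB·BC·BAB·BC·BAB·BC·BC·BBD·BC·BAB·BC·BAB·BC·BC·BBD·BC·BAB·BC·BAB·BC·BC·BBD
    A ↦ AB
    B ↦ BC
    C ↦ BAB
    D ↦ BBD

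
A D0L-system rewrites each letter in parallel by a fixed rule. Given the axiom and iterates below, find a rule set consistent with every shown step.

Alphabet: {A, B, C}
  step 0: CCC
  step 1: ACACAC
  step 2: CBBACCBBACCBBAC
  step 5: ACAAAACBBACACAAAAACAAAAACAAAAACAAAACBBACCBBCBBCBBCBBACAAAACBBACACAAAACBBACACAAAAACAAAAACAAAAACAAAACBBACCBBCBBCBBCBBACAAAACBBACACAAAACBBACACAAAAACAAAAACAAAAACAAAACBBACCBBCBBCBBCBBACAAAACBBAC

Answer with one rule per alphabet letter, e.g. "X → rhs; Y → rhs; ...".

  step 1 ⇒ step 2: ACACAC ⇒ CBB·AC·CBB·AC·CBB·AC
    A ↦ CBB
    C ↦ AC
    B ↦ AA  (constrained at step 2)

A->CBB, B->AA, C->AC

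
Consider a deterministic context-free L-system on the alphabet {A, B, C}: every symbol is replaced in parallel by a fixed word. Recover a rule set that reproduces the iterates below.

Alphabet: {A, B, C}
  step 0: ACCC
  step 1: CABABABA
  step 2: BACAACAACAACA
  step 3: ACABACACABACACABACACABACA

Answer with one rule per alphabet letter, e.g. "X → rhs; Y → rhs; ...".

A->CA, B->A, C->BA

  step 2 ⇒ step 3: BACAACAACAACA ⇒ A·CA·BA·CA·CA·BA·CA·CA·BA·CA·CA·BA·CA
    A ↦ CA
    B ↦ A
    C ↦ BA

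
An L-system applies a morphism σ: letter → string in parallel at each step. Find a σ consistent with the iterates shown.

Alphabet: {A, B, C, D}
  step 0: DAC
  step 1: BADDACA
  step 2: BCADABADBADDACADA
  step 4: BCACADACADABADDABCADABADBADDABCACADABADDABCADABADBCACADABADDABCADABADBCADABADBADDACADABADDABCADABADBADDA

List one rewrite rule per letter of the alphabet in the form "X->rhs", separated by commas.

A->DA, B->BCA, C->CA, D->BAD

  step 1 ⇒ step 2: BADDACA ⇒ BCA·DA·BAD·BAD·DA·CA·DA
    A ↦ DA
    B ↦ BCA
    C ↦ CA
    D ↦ BAD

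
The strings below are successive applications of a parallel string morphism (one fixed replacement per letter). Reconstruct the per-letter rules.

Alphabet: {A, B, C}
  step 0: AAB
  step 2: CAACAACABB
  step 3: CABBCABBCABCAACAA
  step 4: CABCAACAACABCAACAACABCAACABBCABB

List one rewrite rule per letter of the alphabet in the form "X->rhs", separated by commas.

  step 3 ⇒ step 4: CABBCABBCABCAACAA ⇒ CA·B·CAA·CAA·CA·B·CAA·CAA·CA·B·CAA·CA·B·B·CA·B·B
    A ↦ B
    B ↦ CAA
    C ↦ CA

A->B, B->CAA, C->CA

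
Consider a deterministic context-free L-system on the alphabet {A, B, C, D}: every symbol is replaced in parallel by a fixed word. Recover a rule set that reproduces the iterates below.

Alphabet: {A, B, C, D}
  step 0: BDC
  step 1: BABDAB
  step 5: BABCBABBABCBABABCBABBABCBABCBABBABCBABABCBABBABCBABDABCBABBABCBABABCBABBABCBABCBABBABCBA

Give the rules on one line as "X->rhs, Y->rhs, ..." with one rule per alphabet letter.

A->BC, B->BA, C->B, D->BDA

  step 0 ⇒ step 1: BDC ⇒ BA·BDA·B
    B ↦ BA
    C ↦ B
    D ↦ BDA
    A ↦ BC  (constrained at step 1)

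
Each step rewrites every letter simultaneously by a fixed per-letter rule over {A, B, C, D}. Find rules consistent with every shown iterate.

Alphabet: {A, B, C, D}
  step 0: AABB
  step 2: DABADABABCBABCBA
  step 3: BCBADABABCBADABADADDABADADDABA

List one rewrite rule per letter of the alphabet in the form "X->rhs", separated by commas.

A->BA, B->DA, C->D, D->BC

  step 2 ⇒ step 3: DABADABABCBABCBA ⇒ BC·BA·DA·BA·BC·BA·DA·BA·DA·D·DA·BA·DA·D·DA·BA
    A ↦ BA
    B ↦ DA
    C ↦ D
    D ↦ BC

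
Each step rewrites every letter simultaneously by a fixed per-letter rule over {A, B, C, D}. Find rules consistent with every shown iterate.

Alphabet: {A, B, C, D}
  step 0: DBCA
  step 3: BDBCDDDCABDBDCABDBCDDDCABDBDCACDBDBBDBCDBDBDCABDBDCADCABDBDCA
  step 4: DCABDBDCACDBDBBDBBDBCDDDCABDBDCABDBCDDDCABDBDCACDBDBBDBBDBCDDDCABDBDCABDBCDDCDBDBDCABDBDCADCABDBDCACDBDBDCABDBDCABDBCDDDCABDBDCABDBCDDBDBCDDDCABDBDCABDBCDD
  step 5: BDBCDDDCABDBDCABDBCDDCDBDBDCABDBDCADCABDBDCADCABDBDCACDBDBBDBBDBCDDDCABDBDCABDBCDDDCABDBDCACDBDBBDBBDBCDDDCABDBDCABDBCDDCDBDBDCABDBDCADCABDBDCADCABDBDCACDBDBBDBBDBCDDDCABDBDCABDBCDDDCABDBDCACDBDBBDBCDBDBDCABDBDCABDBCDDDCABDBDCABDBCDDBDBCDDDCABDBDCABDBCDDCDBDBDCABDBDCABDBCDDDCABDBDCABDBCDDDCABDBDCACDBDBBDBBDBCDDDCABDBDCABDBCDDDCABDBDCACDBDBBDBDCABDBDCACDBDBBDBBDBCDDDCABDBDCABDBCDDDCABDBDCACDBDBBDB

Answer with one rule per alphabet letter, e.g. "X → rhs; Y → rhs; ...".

  step 4 ⇒ step 5: DCABDBDCACDBDBBDBBDBCDDDCABDBDCABDBCDDDCABDBDCACDBDBBDBBDBCDDDCABDBDCABDBCDDCDBDBDCABDBDCADCABDBDCACDBDBDCABDBDCABDBCDDDCABDBDCABDBCDDBDBCDDDCABDBDCABDBCDD ⇒ BDB·CD·D·DCA·BDB·DCA·BDB·CD·D·CD·BDB·DCA·BDB·DCA·DCA·BDB·DCA·DCA·BDB·DCA·CD·BDB·BDB·BDB·CD·D·DCA·BDB·DCA·BDB·CD·D·DCA·BDB·DCA·CD·BDB·BDB·BDB·CD·D·DCA·BDB·DCA·BDB·CD·D·CD·BDB·DCA·BDB·DCA·DCA·BDB·DCA·DCA·BDB·DCA·CD·BDB·BDB·BDB·CD·D·DCA·BDB·DCA·BDB·CD·D·DCA·BDB·DCA·CD·BDB·BDB·CD·BDB·DCA·BDB·DCA·BDB·CD·D·DCA·BDB·DCA·BDB·CD·D·BDB·CD·D·DCA·BDB·DCA·BDB·CD·D·CD·BDB·DCA·BDB·DCA·BDB·CD·D·DCA·BDB·DCA·BDB·CD·D·DCA·BDB·DCA·CD·BDB·BDB·BDB·CD·D·DCA·BDB·DCA·BDB·CD·D·DCA·BDB·DCA·CD·BDB·BDB·DCA·BDB·DCA·CD·BDB·BDB·BDB·CD·D·DCA·BDB·DCA·BDB·CD·D·DCA·BDB·DCA·CD·BDB·BDB
    A ↦ D
    B ↦ DCA
    C ↦ CD
    D ↦ BDB

A->D, B->DCA, C->CD, D->BDB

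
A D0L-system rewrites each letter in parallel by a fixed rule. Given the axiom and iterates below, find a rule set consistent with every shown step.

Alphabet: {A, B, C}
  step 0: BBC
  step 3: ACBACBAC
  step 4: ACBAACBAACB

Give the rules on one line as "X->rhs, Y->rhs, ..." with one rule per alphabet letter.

  step 3 ⇒ step 4: ACBACBAC ⇒ AC·B·A·AC·B·A·AC·B
    A ↦ AC
    B ↦ A
    C ↦ B

A->AC, B->A, C->B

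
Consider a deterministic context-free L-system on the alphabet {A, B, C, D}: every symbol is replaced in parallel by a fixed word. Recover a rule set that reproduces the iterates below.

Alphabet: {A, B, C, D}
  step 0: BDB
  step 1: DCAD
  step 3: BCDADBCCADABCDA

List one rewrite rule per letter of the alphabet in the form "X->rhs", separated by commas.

  step 0 ⇒ step 1: BDB ⇒ D·CA·D
    B ↦ D
    D ↦ CA
    A ↦ DA  (constrained at step 1)
    C ↦ BC  (constrained at step 1)

A->DA, B->D, C->BC, D->CA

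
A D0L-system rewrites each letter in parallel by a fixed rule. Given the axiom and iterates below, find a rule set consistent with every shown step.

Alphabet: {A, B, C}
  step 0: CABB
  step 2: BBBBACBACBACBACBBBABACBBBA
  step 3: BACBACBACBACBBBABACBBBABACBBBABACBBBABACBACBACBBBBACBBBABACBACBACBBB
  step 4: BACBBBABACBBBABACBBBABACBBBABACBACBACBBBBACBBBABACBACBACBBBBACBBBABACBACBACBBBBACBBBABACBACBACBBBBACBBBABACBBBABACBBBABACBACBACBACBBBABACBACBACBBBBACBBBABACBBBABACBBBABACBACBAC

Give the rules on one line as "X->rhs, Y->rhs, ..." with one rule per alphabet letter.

  step 3 ⇒ step 4: BACBACBACBACBBBABACBBBABACBBBABACBBBABACBACBACBBBBACBBBABACBACBACBBB ⇒ BAC·BBB·A·BAC·BBB·A·BAC·BBB·A·BAC·BBB·A·BAC·BAC·BAC·BBB·BAC·BBB·A·BAC·BAC·BAC·BBB·BAC·BBB·A·BAC·BAC·BAC·BBB·BAC·BBB·A·BAC·BAC·BAC·BBB·BAC·BBB·A·BAC·BBB·A·BAC·BBB·A·BAC·BAC·BAC·BAC·BBB·A·BAC·BAC·BAC·BBB·BAC·BBB·A·BAC·BBB·A·BAC·BBB·A·BAC·BAC·BAC
    A ↦ BBB
    B ↦ BAC
    C ↦ A

A->BBB, B->BAC, C->A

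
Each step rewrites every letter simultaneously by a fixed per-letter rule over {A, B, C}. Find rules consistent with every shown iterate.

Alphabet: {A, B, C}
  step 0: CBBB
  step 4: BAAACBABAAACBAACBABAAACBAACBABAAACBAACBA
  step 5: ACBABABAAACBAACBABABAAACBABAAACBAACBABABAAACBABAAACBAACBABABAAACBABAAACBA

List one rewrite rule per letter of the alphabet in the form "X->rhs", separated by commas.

  step 4 ⇒ step 5: BAAACBABAAACBAACBABAAACBAACBABAAACBAACBA ⇒ AC·BA·BA·BA·A·AC·BA·AC·BA·BA·BA·A·AC·BA·BA·A·AC·BA·AC·BA·BA·BA·A·AC·BA·BA·A·AC·BA·AC·BA·BA·BA·A·AC·BA·BA·A·AC·BA
    A ↦ BA
    B ↦ AC
    C ↦ A

A->BA, B->AC, C->A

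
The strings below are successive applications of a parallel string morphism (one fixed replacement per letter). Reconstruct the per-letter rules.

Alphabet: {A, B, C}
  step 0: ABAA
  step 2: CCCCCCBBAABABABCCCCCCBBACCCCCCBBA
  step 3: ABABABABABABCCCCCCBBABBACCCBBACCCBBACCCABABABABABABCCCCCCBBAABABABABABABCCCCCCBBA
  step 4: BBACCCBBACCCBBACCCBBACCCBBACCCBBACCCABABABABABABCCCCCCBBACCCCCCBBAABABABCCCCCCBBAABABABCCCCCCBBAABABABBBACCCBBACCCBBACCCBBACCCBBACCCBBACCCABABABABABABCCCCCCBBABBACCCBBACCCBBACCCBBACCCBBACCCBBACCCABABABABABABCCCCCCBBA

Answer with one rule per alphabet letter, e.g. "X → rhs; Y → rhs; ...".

  step 3 ⇒ step 4: ABABABABABABCCCCCCBBABBACCCBBACCCBBACCCABABABABABABCCCCCCBBAABABABABABABCCCCCCBBA ⇒ BBA·CCC·BBA·CCC·BBA·CCC·BBA·CCC·BBA·CCC·BBA·CCC·AB·AB·AB·AB·AB·AB·CCC·CCC·BBA·CCC·CCC·BBA·AB·AB·AB·CCC·CCC·BBA·AB·AB·AB·CCC·CCC·BBA·AB·AB·AB·BBA·CCC·BBA·CCC·BBA·CCC·BBA·CCC·BBA·CCC·BBA·CCC·AB·AB·AB·AB·AB·AB·CCC·CCC·BBA·BBA·CCC·BBA·CCC·BBA·CCC·BBA·CCC·BBA·CCC·BBA·CCC·AB·AB·AB·AB·AB·AB·CCC·CCC·BBA
    A ↦ BBA
    B ↦ CCC
    C ↦ AB

A->BBA, B->CCC, C->AB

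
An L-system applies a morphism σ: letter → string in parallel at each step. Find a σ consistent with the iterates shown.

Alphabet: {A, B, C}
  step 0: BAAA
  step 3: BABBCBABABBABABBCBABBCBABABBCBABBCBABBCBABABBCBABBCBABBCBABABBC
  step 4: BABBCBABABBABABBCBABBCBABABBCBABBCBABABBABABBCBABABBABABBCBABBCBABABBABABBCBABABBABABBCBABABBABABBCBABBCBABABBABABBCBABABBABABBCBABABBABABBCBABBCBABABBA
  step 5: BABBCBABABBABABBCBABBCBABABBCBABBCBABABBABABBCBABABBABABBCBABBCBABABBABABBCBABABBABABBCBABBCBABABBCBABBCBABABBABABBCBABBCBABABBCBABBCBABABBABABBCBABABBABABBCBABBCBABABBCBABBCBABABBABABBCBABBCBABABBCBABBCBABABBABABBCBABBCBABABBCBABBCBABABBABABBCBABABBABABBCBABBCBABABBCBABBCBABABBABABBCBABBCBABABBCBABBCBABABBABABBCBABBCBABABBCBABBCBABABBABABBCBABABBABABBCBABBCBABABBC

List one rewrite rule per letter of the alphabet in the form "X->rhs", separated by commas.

A->BBC, B->BA, C->BBA

  step 4 ⇒ step 5: BABBCBABABBABABBCBABBCBABABBCBABBCBABABBABABBCBABABBABABBCBABBCBABABBABABBCBABABBABABBCBABABBABABBCBABBCBABABBABABBCBABABBABABBCBABABBABABBCBABBCBABABBA ⇒ BA·BBC·BA·BA·BBA·BA·BBC·BA·BBC·BA·BA·BBC·BA·BBC·BA·BA·BBA·BA·BBC·BA·BA·BBA·BA·BBC·BA·BBC·BA·BA·BBA·BA·BBC·BA·BA·BBA·BA·BBC·BA·BBC·BA·BA·BBC·BA·BBC·BA·BA·BBA·BA·BBC·BA·BBC·BA·BA·BBC·BA·BBC·BA·BA·BBA·BA·BBC·BA·BA·BBA·BA·BBC·BA·BBC·BA·BA·BBC·BA·BBC·BA·BA·BBA·BA·BBC·BA·BBC·BA·BA·BBC·BA·BBC·BA·BA·BBA·BA·BBC·BA·BBC·BA·BA·BBC·BA·BBC·BA·BA·BBA·BA·BBC·BA·BA·BBA·BA·BBC·BA·BBC·BA·BA·BBC·BA·BBC·BA·BA·BBA·BA·BBC·BA·BBC·BA·BA·BBC·BA·BBC·BA·BA·BBA·BA·BBC·BA·BBC·BA·BA·BBC·BA·BBC·BA·BA·BBA·BA·BBC·BA·BA·BBA·BA·BBC·BA·BBC·BA·BA·BBC
    A ↦ BBC
    B ↦ BA
    C ↦ BBA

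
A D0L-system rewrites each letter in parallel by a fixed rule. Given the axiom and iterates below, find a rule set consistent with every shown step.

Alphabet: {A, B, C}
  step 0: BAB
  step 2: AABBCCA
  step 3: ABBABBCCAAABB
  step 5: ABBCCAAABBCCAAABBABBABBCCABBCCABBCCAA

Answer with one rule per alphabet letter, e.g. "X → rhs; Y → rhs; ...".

A->ABB, B->C, C->A

  step 2 ⇒ step 3: AABBCCA ⇒ ABB·ABB·C·C·A·A·ABB
    A ↦ ABB
    B ↦ C
    C ↦ A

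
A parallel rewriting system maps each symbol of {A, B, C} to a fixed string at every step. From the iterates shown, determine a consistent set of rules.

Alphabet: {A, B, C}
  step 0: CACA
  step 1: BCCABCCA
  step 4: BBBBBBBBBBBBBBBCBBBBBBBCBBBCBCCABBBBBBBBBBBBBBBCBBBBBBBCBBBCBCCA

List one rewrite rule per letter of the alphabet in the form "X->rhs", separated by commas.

  step 0 ⇒ step 1: CACA ⇒ BC·CA·BC·CA
    A ↦ CA
    C ↦ BC
    B ↦ BB  (constrained at step 1)

A->CA, B->BB, C->BC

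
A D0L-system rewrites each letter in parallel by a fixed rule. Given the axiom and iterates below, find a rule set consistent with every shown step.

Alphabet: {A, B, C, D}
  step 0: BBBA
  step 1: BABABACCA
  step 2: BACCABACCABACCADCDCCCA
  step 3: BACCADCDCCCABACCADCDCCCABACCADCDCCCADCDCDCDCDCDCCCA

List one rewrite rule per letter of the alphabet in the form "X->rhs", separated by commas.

A->CCA, B->BA, C->DC, D->DC

  step 2 ⇒ step 3: BACCABACCABACCADCDCCCA ⇒ BA·CCA·DC·DC·CCA·BA·CCA·DC·DC·CCA·BA·CCA·DC·DC·CCA·DC·DC·DC·DC·DC·DC·CCA
    A ↦ CCA
    B ↦ BA
    C ↦ DC
    D ↦ DC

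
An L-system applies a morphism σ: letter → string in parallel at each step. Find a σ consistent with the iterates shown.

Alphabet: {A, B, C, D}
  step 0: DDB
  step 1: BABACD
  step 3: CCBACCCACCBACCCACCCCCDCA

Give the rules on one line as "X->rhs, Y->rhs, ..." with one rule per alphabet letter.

  step 0 ⇒ step 1: DDB ⇒ BA·BA·CD
    B ↦ CD
    D ↦ BA
    A ↦ CA  (constrained at step 1)
    C ↦ CC  (constrained at step 1)

A->CA, B->CD, C->CC, D->BA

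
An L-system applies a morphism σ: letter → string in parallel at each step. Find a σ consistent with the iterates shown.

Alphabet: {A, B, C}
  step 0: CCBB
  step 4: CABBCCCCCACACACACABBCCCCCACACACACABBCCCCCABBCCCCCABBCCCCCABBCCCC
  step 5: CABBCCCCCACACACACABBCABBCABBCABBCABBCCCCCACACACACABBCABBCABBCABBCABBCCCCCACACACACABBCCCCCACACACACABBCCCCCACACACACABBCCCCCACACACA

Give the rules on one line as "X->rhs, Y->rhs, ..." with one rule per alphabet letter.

  step 4 ⇒ step 5: CABBCCCCCACACACACABBCCCCCACACACACABBCCCCCABBCCCCCABBCCCCCABBCCCC ⇒ CA·BB·CC·CC·CA·CA·CA·CA·CA·BB·CA·BB·CA·BB·CA·BB·CA·BB·CC·CC·CA·CA·CA·CA·CA·BB·CA·BB·CA·BB·CA·BB·CA·BB·CC·CC·CA·CA·CA·CA·CA·BB·CC·CC·CA·CA·CA·CA·CA·BB·CC·CC·CA·CA·CA·CA·CA·BB·CC·CC·CA·CA·CA·CA
    A ↦ BB
    B ↦ CC
    C ↦ CA

A->BB, B->CC, C->CA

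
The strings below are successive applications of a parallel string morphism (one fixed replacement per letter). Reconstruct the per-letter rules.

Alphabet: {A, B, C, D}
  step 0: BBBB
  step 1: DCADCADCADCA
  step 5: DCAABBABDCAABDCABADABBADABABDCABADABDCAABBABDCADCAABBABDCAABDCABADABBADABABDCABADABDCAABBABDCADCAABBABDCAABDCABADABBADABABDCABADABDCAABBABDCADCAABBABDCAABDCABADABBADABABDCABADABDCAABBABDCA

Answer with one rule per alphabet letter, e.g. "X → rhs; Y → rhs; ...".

A->AB, B->DCA, C->AD, D->B

  step 0 ⇒ step 1: BBBB ⇒ DCA·DCA·DCA·DCA
    B ↦ DCA
    A ↦ AB  (constrained at step 1)
    C ↦ AD  (constrained at step 1)
    D ↦ B  (constrained at step 1)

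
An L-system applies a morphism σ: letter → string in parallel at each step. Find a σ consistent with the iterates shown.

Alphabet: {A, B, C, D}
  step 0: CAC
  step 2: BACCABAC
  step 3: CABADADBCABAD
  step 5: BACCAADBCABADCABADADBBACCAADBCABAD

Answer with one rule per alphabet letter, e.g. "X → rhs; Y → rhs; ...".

A->B, B->CA, C->AD, D->AC

  step 2 ⇒ step 3: BACCABAC ⇒ CA·B·AD·AD·B·CA·B·AD
    A ↦ B
    B ↦ CA
    C ↦ AD
    D ↦ AC  (constrained at step 3)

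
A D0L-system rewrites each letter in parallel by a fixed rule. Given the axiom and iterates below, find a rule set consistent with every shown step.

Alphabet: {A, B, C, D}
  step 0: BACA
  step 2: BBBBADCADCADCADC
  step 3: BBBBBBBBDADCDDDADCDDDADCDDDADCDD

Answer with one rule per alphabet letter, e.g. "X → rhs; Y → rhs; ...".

A->D, B->BB, C->DD, D->ADC

  step 2 ⇒ step 3: BBBBADCADCADCADC ⇒ BB·BB·BB·BB·D·ADC·DD·D·ADC·DD·D·ADC·DD·D·ADC·DD
    A ↦ D
    B ↦ BB
    C ↦ DD
    D ↦ ADC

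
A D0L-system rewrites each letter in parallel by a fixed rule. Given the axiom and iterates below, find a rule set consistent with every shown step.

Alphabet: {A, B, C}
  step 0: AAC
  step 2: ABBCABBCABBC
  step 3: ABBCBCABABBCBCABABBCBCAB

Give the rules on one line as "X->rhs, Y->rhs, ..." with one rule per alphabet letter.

A->AB, B->BC, C->AB

  step 2 ⇒ step 3: ABBCABBCABBC ⇒ AB·BC·BC·AB·AB·BC·BC·AB·AB·BC·BC·AB
    A ↦ AB
    B ↦ BC
    C ↦ AB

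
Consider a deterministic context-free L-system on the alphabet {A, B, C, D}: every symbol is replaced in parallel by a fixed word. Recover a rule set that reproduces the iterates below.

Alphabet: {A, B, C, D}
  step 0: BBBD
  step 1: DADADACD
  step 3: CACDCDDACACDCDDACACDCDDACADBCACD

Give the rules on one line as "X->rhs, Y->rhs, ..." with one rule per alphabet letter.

  step 0 ⇒ step 1: BBBD ⇒ DA·DA·DA·CD
    B ↦ DA
    D ↦ CD
    A ↦ DB  (constrained at step 1)
    C ↦ CA  (constrained at step 1)

A->DB, B->DA, C->CA, D->CD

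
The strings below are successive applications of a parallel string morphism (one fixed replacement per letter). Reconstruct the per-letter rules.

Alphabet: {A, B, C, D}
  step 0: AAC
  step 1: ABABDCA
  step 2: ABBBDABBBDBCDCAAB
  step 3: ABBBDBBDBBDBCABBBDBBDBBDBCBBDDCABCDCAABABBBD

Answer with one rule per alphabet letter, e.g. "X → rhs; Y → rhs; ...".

  step 2 ⇒ step 3: ABBBDABBBDBCDCAAB ⇒ AB·BBD·BBD·BBD·BC·AB·BBD·BBD·BBD·BC·BBD·DCA·BC·DCA·AB·AB·BBD
    A ↦ AB
    B ↦ BBD
    C ↦ DCA
    D ↦ BC

A->AB, B->BBD, C->DCA, D->BC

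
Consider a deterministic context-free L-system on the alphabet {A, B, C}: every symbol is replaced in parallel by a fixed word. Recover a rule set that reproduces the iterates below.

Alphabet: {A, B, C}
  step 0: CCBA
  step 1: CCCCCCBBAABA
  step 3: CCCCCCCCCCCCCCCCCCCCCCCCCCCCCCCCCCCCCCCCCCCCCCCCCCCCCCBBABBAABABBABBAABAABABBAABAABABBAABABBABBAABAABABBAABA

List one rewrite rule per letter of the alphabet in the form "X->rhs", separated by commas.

  step 0 ⇒ step 1: CCBA ⇒ CCC·CCC·BBA·ABA
    A ↦ ABA
    B ↦ BBA
    C ↦ CCC

A->ABA, B->BBA, C->CCC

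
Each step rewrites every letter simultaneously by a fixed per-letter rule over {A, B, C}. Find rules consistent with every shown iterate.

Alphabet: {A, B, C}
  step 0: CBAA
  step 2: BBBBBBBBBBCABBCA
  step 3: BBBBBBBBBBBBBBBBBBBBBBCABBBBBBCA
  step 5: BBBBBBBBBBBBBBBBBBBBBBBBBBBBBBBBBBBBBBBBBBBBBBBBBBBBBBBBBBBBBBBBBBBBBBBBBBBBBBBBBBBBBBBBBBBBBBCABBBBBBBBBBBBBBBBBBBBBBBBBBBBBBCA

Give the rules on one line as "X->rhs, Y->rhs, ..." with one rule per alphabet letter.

A->CA, B->BB, C->BB

  step 2 ⇒ step 3: BBBBBBBBBBCABBCA ⇒ BB·BB·BB·BB·BB·BB·BB·BB·BB·BB·BB·CA·BB·BB·BB·CA
    A ↦ CA
    B ↦ BB
    C ↦ BB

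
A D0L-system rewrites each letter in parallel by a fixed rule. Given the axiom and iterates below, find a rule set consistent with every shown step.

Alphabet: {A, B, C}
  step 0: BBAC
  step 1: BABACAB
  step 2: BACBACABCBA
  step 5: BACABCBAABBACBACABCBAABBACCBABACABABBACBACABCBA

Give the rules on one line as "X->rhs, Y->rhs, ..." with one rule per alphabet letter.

A->C, B->BA, C->AB

  step 1 ⇒ step 2: BABACAB ⇒ BA·C·BA·C·AB·C·BA
    A ↦ C
    B ↦ BA
    C ↦ AB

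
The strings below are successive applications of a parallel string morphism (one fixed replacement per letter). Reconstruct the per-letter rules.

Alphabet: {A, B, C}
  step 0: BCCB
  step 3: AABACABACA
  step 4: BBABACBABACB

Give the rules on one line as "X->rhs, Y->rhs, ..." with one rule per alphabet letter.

  step 3 ⇒ step 4: AABACABACA ⇒ B·B·A·B·AC·B·A·B·AC·B
    A ↦ B
    B ↦ A
    C ↦ AC

A->B, B->A, C->AC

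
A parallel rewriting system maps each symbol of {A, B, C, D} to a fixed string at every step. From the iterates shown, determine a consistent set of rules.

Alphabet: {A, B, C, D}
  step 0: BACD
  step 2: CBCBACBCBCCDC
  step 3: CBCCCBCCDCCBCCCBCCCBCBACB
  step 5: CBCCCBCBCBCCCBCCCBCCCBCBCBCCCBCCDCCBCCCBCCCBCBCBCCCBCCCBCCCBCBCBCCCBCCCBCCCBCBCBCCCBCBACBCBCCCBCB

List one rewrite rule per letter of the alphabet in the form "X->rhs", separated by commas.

A->DC, B->CC, C->CB, D->A

  step 2 ⇒ step 3: CBCBACBCBCCDC ⇒ CB·CC·CB·CC·DC·CB·CC·CB·CC·CB·CB·A·CB
    A ↦ DC
    B ↦ CC
    C ↦ CB
    D ↦ A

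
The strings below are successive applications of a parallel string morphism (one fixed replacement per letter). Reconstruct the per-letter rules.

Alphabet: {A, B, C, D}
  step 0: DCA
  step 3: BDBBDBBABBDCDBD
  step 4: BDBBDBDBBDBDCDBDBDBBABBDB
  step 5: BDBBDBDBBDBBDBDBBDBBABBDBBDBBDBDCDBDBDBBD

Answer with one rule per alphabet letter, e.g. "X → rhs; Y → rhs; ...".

  step 4 ⇒ step 5: BDBBDBDBBDBDCDBDBDBBABBDB ⇒ BD·B·BD·BD·B·BD·B·BD·BD·B·BD·B·BA·B·BD·B·BD·B·BD·BD·CD·BD·BD·B·BD
    A ↦ CD
    B ↦ BD
    C ↦ BA
    D ↦ B

A->CD, B->BD, C->BA, D->B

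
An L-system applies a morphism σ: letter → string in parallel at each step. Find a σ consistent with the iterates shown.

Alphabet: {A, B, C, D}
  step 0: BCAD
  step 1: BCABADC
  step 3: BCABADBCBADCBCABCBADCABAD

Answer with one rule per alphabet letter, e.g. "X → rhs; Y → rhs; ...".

  step 0 ⇒ step 1: BCAD ⇒ BC·A·BAD·C
    A ↦ BAD
    B ↦ BC
    C ↦ A
    D ↦ C

A->BAD, B->BC, C->A, D->C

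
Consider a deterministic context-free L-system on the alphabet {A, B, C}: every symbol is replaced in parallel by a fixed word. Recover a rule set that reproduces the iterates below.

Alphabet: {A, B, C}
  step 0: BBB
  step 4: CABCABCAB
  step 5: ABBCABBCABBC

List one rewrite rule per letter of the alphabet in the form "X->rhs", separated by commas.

A->B, B->C, C->AB

  step 4 ⇒ step 5: CABCABCAB ⇒ AB·B·C·AB·B·C·AB·B·C
    A ↦ B
    B ↦ C
    C ↦ AB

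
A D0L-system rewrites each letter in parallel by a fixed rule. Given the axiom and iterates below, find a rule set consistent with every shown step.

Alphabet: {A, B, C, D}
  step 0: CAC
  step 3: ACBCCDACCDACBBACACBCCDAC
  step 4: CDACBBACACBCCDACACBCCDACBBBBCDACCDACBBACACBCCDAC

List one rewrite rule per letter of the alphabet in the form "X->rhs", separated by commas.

  step 3 ⇒ step 4: ACBCCDACCDACBBACACBCCDAC ⇒ CD·AC·BB·AC·AC·BC·CD·AC·AC·BC·CD·AC·BB·BB·CD·AC·CD·AC·BB·AC·AC·BC·CD·AC
    A ↦ CD
    B ↦ BB
    C ↦ AC
    D ↦ BC

A->CD, B->BB, C->AC, D->BC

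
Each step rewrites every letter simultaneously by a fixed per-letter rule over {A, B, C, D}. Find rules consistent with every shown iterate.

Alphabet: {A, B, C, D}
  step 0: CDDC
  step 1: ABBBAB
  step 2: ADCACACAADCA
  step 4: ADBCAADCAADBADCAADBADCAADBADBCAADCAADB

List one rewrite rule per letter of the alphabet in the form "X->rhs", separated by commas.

  step 1 ⇒ step 2: ABBBAB ⇒ AD·CA·CA·CA·AD·CA
    A ↦ AD
    B ↦ CA
  step 0 ⇒ step 1: CDDC ⇒ AB·B·B·AB
    C ↦ AB
  step 0 ⇒ step 1: CDDC ⇒ AB·B·B·AB
    D ↦ B

A->AD, B->CA, C->AB, D->B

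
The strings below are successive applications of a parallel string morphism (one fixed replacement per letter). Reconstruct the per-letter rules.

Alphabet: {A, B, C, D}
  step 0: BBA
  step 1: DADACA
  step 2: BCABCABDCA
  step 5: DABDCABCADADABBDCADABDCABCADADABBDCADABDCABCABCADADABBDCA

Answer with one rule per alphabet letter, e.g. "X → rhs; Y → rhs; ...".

  step 1 ⇒ step 2: DADACA ⇒ B·CA·B·CA·BD·CA
    A ↦ CA
    C ↦ BD
    D ↦ B
  step 0 ⇒ step 1: BBA ⇒ DA·DA·CA
    B ↦ DA

A->CA, B->DA, C->BD, D->B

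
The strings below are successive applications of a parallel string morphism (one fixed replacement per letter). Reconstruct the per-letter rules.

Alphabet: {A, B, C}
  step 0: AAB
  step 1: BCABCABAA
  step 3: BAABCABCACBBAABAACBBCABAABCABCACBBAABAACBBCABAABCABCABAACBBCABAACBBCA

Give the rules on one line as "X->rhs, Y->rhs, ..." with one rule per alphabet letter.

  step 0 ⇒ step 1: AAB ⇒ BCA·BCA·BAA
    A ↦ BCA
    B ↦ BAA
    C ↦ CB  (constrained at step 1)

A->BCA, B->BAA, C->CB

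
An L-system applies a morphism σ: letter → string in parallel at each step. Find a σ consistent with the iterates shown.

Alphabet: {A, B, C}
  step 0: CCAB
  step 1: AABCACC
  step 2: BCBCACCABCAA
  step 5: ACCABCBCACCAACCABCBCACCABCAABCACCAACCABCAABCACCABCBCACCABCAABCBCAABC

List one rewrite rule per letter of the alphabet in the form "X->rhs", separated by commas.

A->BC, B->ACC, C->A

  step 1 ⇒ step 2: AABCACC ⇒ BC·BC·ACC·A·BC·A·A
    A ↦ BC
    B ↦ ACC
    C ↦ A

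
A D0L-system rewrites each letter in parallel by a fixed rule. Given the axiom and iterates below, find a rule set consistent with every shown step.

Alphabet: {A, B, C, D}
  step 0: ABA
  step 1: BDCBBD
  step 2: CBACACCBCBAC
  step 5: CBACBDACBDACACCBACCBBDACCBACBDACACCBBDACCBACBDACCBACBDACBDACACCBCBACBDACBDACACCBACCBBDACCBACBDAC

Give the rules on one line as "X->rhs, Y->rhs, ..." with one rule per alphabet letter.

  step 1 ⇒ step 2: BDCBBD ⇒ CB·AC·AC·CB·CB·AC
    B ↦ CB
    C ↦ AC
    D ↦ AC
  step 0 ⇒ step 1: ABA ⇒ BD·CB·BD
    A ↦ BD

A->BD, B->CB, C->AC, D->AC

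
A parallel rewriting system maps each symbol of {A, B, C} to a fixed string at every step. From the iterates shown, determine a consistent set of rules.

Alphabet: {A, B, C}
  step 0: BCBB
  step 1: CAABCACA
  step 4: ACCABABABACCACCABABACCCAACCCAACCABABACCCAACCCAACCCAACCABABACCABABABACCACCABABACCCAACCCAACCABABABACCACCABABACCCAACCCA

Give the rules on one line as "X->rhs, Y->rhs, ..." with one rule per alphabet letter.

A->ACC, B->CA, C->AB

  step 0 ⇒ step 1: BCBB ⇒ CA·AB·CA·CA
    B ↦ CA
    C ↦ AB
    A ↦ ACC  (constrained at step 1)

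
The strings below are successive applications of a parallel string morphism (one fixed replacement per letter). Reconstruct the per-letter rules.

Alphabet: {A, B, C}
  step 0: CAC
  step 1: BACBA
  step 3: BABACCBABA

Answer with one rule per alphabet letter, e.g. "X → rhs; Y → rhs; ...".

A->C, B->C, C->BA

  step 0 ⇒ step 1: CAC ⇒ BA·C·BA
    A ↦ C
    C ↦ BA
    B ↦ C  (constrained at step 1)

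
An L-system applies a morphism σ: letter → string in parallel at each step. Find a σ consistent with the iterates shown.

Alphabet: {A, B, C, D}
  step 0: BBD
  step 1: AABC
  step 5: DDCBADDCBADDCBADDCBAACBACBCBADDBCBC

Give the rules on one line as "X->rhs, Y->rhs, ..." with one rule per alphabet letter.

  step 0 ⇒ step 1: BBD ⇒ A·A·BC
    B ↦ A
    D ↦ BC
    A ↦ DD  (constrained at step 1)
    C ↦ CB  (constrained at step 1)

A->DD, B->A, C->CB, D->BC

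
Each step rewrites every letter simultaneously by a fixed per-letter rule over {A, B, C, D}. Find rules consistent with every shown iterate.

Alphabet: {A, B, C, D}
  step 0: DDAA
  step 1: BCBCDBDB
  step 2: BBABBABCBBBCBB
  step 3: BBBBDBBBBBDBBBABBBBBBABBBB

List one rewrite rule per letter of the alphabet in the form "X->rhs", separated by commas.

A->DB, B->BB, C->A, D->BC

  step 2 ⇒ step 3: BBABBABCBBBCBB ⇒ BB·BB·DB·BB·BB·DB·BB·A·BB·BB·BB·A·BB·BB
    A ↦ DB
    B ↦ BB
    C ↦ A
  step 0 ⇒ step 1: DDAA ⇒ BC·BC·DB·DB
    D ↦ BC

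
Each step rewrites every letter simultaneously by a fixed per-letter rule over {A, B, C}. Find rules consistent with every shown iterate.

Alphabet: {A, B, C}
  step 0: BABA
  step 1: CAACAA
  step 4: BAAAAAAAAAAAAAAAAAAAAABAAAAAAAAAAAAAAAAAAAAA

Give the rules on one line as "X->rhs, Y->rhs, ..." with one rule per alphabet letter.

  step 0 ⇒ step 1: BABA ⇒ C·AA·C·AA
    A ↦ AA
    B ↦ C
    C ↦ BA  (constrained at step 1)

A->AA, B->C, C->BA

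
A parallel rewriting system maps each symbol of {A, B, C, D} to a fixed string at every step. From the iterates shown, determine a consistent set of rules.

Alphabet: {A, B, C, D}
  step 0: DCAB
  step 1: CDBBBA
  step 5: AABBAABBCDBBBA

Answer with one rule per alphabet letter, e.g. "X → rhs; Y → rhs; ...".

  step 0 ⇒ step 1: DCAB ⇒ CD·BB·B·A
    A ↦ B
    B ↦ A
    C ↦ BB
    D ↦ CD

A->B, B->A, C->BB, D->CD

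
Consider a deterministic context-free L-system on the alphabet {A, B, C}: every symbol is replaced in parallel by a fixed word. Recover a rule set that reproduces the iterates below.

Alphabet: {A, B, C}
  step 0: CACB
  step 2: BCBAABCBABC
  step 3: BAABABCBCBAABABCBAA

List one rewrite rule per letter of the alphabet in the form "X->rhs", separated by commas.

  step 2 ⇒ step 3: BCBAABCBABC ⇒ BA·A·BA·BC·BC·BA·A·BA·BC·BA·A
    A ↦ BC
    B ↦ BA
    C ↦ A

A->BC, B->BA, C->A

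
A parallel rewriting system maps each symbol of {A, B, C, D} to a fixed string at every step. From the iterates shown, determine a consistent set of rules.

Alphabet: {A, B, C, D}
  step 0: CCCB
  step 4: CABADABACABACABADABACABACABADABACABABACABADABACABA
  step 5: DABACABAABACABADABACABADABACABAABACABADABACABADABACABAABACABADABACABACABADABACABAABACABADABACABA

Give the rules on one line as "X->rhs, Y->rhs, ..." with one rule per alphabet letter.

  step 4 ⇒ step 5: CABADABACABACABADABACABACABADABACABABACABADABACABA ⇒ DA·BA·CA·BA·A·BA·CA·BA·DA·BA·CA·BA·DA·BA·CA·BA·A·BA·CA·BA·DA·BA·CA·BA·DA·BA·CA·BA·A·BA·CA·BA·DA·BA·CA·BA·CA·BA·DA·BA·CA·BA·A·BA·CA·BA·DA·BA·CA·BA
    A ↦ BA
    B ↦ CA
    C ↦ DA
    D ↦ A

A->BA, B->CA, C->DA, D->A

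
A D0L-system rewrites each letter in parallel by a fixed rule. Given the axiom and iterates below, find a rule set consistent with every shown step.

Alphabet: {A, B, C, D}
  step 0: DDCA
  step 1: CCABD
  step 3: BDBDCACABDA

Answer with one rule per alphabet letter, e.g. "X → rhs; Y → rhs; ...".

A->BD, B->CA, C->A, D->C

  step 0 ⇒ step 1: DDCA ⇒ C·C·A·BD
    A ↦ BD
    C ↦ A
    D ↦ C
    B ↦ CA  (constrained at step 1)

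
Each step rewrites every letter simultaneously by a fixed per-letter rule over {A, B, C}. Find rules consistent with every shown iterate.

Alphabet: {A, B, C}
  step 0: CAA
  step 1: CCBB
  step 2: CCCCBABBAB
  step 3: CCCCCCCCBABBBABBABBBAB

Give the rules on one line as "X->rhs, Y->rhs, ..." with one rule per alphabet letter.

A->B, B->BAB, C->CC

  step 2 ⇒ step 3: CCCCBABBAB ⇒ CC·CC·CC·CC·BAB·B·BAB·BAB·B·BAB
    A ↦ B
    B ↦ BAB
    C ↦ CC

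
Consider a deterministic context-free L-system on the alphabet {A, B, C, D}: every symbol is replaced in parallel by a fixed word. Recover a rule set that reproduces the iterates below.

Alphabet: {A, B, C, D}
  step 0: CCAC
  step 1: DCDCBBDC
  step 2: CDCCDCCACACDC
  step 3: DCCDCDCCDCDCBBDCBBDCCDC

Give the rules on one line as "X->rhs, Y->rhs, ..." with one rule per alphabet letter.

  step 2 ⇒ step 3: CDCCDCCACACDC ⇒ DC·C·DC·DC·C·DC·DC·BB·DC·BB·DC·C·DC
    A ↦ BB
    C ↦ DC
    D ↦ C
  step 1 ⇒ step 2: DCDCBBDC ⇒ C·DC·C·DC·CA·CA·C·DC
    B ↦ CA

A->BB, B->CA, C->DC, D->C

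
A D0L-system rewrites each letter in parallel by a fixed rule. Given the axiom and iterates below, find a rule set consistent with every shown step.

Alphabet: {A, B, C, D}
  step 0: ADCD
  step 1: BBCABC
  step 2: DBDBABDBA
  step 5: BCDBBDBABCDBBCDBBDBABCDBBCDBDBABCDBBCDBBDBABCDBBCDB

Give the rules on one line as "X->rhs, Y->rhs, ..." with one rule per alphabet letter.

A->B, B->DB, C->A, D->BC

  step 1 ⇒ step 2: BBCABC ⇒ DB·DB·A·B·DB·A
    A ↦ B
    B ↦ DB
    C ↦ A
  step 0 ⇒ step 1: ADCD ⇒ B·BC·A·BC
    D ↦ BC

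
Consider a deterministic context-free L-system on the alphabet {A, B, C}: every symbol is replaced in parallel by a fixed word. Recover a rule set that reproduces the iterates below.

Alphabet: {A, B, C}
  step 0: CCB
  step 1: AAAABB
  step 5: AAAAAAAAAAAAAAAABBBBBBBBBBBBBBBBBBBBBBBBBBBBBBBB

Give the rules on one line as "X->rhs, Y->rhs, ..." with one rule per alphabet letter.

  step 0 ⇒ step 1: CCB ⇒ AA·AA·BB
    B ↦ BB
    C ↦ AA
    A ↦ C  (constrained at step 1)

A->C, B->BB, C->AA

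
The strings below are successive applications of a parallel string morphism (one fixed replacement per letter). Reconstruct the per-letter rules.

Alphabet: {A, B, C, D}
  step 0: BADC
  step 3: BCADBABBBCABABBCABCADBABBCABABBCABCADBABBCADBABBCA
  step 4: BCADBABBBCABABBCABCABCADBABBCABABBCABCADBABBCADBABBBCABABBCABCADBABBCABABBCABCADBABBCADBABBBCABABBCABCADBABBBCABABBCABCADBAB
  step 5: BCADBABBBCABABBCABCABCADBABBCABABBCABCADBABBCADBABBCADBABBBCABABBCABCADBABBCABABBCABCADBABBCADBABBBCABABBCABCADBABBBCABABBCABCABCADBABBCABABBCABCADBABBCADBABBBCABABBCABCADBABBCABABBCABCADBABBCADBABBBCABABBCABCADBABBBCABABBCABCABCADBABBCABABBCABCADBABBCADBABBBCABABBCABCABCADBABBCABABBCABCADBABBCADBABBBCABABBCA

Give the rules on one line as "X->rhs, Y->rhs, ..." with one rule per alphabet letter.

A->BAB, B->BCA, C->D, D->B

  step 4 ⇒ step 5: BCADBABBBCABABBCABCABCADBABBCABABBCABCADBABBCADBABBBCABABBCABCADBABBCABABBCABCADBABBCADBABBBCABABBCABCADBABBBCABABBCABCADBAB ⇒ BCA·D·BAB·B·BCA·BAB·BCA·BCA·BCA·D·BAB·BCA·BAB·BCA·BCA·D·BAB·BCA·D·BAB·BCA·D·BAB·B·BCA·BAB·BCA·BCA·D·BAB·BCA·BAB·BCA·BCA·D·BAB·BCA·D·BAB·B·BCA·BAB·BCA·BCA·D·BAB·B·BCA·BAB·BCA·BCA·BCA·D·BAB·BCA·BAB·BCA·BCA·D·BAB·BCA·D·BAB·B·BCA·BAB·BCA·BCA·D·BAB·BCA·BAB·BCA·BCA·D·BAB·BCA·D·BAB·B·BCA·BAB·BCA·BCA·D·BAB·B·BCA·BAB·BCA·BCA·BCA·D·BAB·BCA·BAB·BCA·BCA·D·BAB·BCA·D·BAB·B·BCA·BAB·BCA·BCA·BCA·D·BAB·BCA·BAB·BCA·BCA·D·BAB·BCA·D·BAB·B·BCA·BAB·BCA
    A ↦ BAB
    B ↦ BCA
    C ↦ D
    D ↦ B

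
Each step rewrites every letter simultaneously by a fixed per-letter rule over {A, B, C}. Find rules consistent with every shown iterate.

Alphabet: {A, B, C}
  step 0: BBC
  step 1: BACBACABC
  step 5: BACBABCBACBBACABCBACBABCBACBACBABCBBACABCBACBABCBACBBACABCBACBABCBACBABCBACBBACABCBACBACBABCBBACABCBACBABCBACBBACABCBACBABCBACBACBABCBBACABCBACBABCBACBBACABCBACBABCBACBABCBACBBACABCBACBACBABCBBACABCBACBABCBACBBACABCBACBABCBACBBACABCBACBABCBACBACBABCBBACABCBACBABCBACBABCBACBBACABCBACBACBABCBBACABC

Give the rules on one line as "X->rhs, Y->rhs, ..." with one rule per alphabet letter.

A->B, B->BAC, C->ABC

  step 0 ⇒ step 1: BBC ⇒ BAC·BAC·ABC
    B ↦ BAC
    C ↦ ABC
    A ↦ B  (constrained at step 1)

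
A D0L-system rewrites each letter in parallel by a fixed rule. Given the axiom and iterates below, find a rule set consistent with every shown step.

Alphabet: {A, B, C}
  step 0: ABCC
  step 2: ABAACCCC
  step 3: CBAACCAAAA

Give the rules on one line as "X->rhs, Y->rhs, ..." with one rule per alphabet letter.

A->C, B->BAA, C->A

  step 2 ⇒ step 3: ABAACCCC ⇒ C·BAA·C·C·A·A·A·A
    A ↦ C
    B ↦ BAA
    C ↦ A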